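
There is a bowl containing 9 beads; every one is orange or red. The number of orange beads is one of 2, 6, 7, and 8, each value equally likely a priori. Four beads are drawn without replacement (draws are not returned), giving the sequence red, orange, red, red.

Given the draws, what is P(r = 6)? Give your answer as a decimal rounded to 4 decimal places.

0.0789

For each hypothesis, P(data | H) works out to: P(data | r = 2) = (7/9)(2/8)(6/7)(5/6) = 5/36; P(data | r = 6) = (3/9)(6/8)(2/7)(1/6) = 1/84; P(data | r = 7) = (2/9)(7/8)(1/7)(0/6) = 0; P(data | r = 8) = (1/9)(8/8)(0/7) = 0.
Multiplying each by its prior: 1/4 · 5/36 = 5/144, 1/4 · 1/84 = 1/336, 1/4 · 0 = 0, 1/4 · 0 = 0; summing to 19/504.
By Bayes' rule, P(r = 6 | data) = (1/336) / (19/504) = 3/38.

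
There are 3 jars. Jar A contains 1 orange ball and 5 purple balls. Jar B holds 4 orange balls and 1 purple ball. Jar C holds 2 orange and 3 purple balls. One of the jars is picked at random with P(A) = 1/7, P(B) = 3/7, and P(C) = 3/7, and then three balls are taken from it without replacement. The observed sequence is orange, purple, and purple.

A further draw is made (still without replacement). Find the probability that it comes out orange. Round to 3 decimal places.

For each hypothesis, P(data | H) works out to: P(data | jar A) = (1/6)(5/5)(4/4) = 1/6; P(data | jar B) = (4/5)(1/4)(0/3) = 0; P(data | jar C) = (2/5)(3/4)(2/3) = 1/5.
Multiplying each by its prior: 1/7 · 1/6 = 1/42, 3/7 · 0 = 0, 3/7 · 1/5 = 3/35; summing to 23/210.
Normalising, the posterior is P(jar A | data) = 5/23, P(jar B | data) = 0, P(jar C | data) = 18/23.
So P(orange next | data) = Σ P(orange next | H) P(H | data) = (0)(5/23) + (1/2)(18/23) = 9/23.

0.391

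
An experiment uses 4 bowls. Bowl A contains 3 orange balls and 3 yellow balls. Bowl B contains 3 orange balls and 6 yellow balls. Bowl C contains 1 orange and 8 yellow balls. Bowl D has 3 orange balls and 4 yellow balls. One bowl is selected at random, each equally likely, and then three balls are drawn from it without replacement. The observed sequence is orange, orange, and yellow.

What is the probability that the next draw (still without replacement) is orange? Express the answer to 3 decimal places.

For each hypothesis, P(data | H) works out to: P(data | bowl A) = (3/6)(2/5)(3/4) = 3/20; P(data | bowl B) = (3/9)(2/8)(6/7) = 1/14; P(data | bowl C) = (1/9)(0/8) = 0; P(data | bowl D) = (3/7)(2/6)(4/5) = 4/35.
Weighting by the prior gives 1/4 · 3/20 = 3/80, 1/4 · 1/14 = 1/56, 1/4 · 0 = 0, 1/4 · 4/35 = 1/35; summing to 47/560.
The posterior is then P(bowl A | data) = 21/47, P(bowl B | data) = 10/47, P(bowl C | data) = 0, P(bowl D | data) = 16/47.
The predictive probability is P(orange next | data) = (1/3)(21/47) + (1/6)(10/47) + (1/4)(16/47) = 38/141.

0.270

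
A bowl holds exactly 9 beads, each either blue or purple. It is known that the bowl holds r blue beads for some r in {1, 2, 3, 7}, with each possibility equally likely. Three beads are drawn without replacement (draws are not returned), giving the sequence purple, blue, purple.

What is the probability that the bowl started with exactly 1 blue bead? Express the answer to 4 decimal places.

0.2295

Compute the likelihood of the observed sequence for each case: P(data | r = 1) = (8/9)(1/8)(7/7) = 1/9; P(data | r = 2) = (7/9)(2/8)(6/7) = 1/6; P(data | r = 3) = (6/9)(3/8)(5/7) = 5/28; P(data | r = 7) = (2/9)(7/8)(1/7) = 1/36.
Multiplying each by its prior: 1/4 · 1/9 = 1/36, 1/4 · 1/6 = 1/24, 1/4 · 5/28 = 5/112, 1/4 · 1/36 = 1/144; these sum to 61/504.
Therefore the posterior P(r = 1 | data) = (1/36) / (61/504) = 14/61.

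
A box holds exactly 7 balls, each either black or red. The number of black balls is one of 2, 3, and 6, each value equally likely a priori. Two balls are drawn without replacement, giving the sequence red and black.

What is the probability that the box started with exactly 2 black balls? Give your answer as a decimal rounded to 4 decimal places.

0.3571

The likelihood of the observed sequence under each hypothesis: P(data | r = 2) = (5/7)(2/6) = 5/21; P(data | r = 3) = (4/7)(3/6) = 2/7; P(data | r = 6) = (1/7)(6/6) = 1/7.
The prior-weighted likelihoods are 1/3 · 5/21 = 5/63, 1/3 · 2/7 = 2/21, 1/3 · 1/7 = 1/21; with total 2/9.
Hence P(r = 2 | data) = (5/63) / (2/9) = 5/14.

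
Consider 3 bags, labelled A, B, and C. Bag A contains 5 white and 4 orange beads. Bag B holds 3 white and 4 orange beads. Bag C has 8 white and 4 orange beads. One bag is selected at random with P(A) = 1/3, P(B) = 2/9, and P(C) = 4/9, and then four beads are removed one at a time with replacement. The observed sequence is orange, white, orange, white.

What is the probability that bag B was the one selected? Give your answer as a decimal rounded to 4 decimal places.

0.2397

The likelihood of the observed sequence under each hypothesis: P(data | bag A) = (4/9)(5/9)(4/9)(5/9) = 0.060966; P(data | bag B) = (4/7)(3/7)(4/7)(3/7) = 0.059975; P(data | bag C) = (4/12)(8/12)(4/12)(8/12) = 0.049383.
Multiplying each by its prior: 1/3 · 0.060966 = 0.020322, 2/9 · 0.059975 = 0.013328, 4/9 · 0.049383 = 0.021948; with total 0.055598.
So P(bag B | data) = (0.013328) / (0.055598) = 0.23972.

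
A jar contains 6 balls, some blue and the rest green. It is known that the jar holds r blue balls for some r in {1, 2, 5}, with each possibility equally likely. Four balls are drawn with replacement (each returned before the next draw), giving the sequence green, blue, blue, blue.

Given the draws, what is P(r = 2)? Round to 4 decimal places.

0.1975

Under each hypothesis, the probability of the observed sequence is: P(data | r = 1) = (5/6)(1/6)(1/6)(1/6) = 0.003858; P(data | r = 2) = (4/6)(2/6)(2/6)(2/6) = 0.024691; P(data | r = 5) = (1/6)(5/6)(5/6)(5/6) = 0.096451.
The prior-weighted likelihoods are 1/3 · 0.003858 = 0.001286, 1/3 · 0.024691 = 0.0082305, 1/3 · 0.096451 = 0.03215; these sum to 0.041667.
By Bayes' rule, P(r = 2 | data) = (0.0082305) / (0.041667) = 0.19753.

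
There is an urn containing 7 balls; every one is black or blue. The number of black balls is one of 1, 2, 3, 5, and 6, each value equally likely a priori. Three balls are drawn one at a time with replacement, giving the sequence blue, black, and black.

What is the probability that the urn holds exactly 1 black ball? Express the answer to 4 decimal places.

Compute the likelihood of the observed sequence for each case: P(data | r = 1) = (6/7)(1/7)(1/7) = 0.017493; P(data | r = 2) = (5/7)(2/7)(2/7) = 0.058309; P(data | r = 3) = (4/7)(3/7)(3/7) = 0.10496; P(data | r = 5) = (2/7)(5/7)(5/7) = 0.14577; P(data | r = 6) = (1/7)(6/7)(6/7) = 0.10496.
Multiplying each by its prior: 1/5 · 0.017493 = 0.0034985, 1/5 · 0.058309 = 0.011662, 1/5 · 0.10496 = 0.020991, 1/5 · 0.14577 = 0.029155, 1/5 · 0.10496 = 0.020991; with total 0.086297.
Hence P(r = 1 | data) = (0.0034985) / (0.086297) = 0.040541.

0.0405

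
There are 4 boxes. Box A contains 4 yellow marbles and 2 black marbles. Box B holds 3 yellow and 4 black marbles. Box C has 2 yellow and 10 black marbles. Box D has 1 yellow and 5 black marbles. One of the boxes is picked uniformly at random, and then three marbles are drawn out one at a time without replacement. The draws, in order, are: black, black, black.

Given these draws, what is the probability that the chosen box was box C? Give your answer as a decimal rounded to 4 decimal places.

Compute the likelihood of the observed sequence for each case: P(data | box A) = (2/6)(1/5)(0/4) = 0; P(data | box B) = (4/7)(3/6)(2/5) = 0.11429; P(data | box C) = (10/12)(9/11)(8/10) = 0.54545; P(data | box D) = (5/6)(4/5)(3/4) = 0.5.
Weighting by the prior gives 1/4 · 0 = 0, 1/4 · 0.11429 = 0.028571, 1/4 · 0.54545 = 0.13636, 1/4 · 0.5 = 0.125; summing to 0.28994.
By Bayes' rule, P(box C | data) = (0.13636) / (0.28994) = 0.47032.

0.4703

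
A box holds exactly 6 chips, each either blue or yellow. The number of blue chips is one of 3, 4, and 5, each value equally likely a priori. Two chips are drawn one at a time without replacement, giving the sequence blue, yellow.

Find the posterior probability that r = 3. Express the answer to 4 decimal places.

0.4091

Compute the likelihood of the observed sequence for each case: P(data | r = 3) = (3/6)(3/5) = 3/10; P(data | r = 4) = (4/6)(2/5) = 4/15; P(data | r = 5) = (5/6)(1/5) = 1/6.
Weighting by the prior gives 1/3 · 3/10 = 1/10, 1/3 · 4/15 = 4/45, 1/3 · 1/6 = 1/18; summing to 11/45.
So P(r = 3 | data) = (1/10) / (11/45) = 9/22.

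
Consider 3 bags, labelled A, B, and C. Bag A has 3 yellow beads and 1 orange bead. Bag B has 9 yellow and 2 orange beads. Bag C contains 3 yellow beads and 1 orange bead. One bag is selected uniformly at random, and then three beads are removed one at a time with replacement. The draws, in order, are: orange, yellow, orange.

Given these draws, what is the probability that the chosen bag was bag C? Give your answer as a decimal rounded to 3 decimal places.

0.388

The likelihood of the observed sequence under each hypothesis: P(data | bag A) = (1/4)(3/4)(1/4) = 0.046875; P(data | bag B) = (2/11)(9/11)(2/11) = 0.027047; P(data | bag C) = (1/4)(3/4)(1/4) = 0.046875.
Multiplying each by its prior: 1/3 · 0.046875 = 0.015625, 1/3 · 0.027047 = 0.0090158, 1/3 · 0.046875 = 0.015625; these sum to 0.040266.
By Bayes' rule, P(bag C | data) = (0.015625) / (0.040266) = 0.38805.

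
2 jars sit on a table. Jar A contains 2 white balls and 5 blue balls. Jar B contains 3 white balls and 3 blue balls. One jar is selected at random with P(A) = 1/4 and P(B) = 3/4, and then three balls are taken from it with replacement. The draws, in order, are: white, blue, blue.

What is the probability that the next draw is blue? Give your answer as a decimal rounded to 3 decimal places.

For each hypothesis, P(data | H) works out to: P(data | jar A) = (2/7)(5/7)(5/7) = 0.14577; P(data | jar B) = (3/6)(3/6)(3/6) = 0.125.
Weighting by the prior gives 1/4 · 0.14577 = 0.036443, 3/4 · 0.125 = 0.09375; summing to 0.13019.
The posterior is then P(jar A | data) = 0.27992, P(jar B | data) = 0.72008.
So P(blue next | data) = Σ P(blue next | H) P(H | data) = (5/7)(0.27992) + (1/2)(0.72008) = 0.55998.

0.560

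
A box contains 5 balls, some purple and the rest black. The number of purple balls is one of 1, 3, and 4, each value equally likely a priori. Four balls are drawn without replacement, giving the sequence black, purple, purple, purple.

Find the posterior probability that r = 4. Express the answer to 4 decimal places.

0.6667

Under each hypothesis, the probability of the observed sequence is: P(data | r = 1) = (4/5)(1/4)(0/3) = 0; P(data | r = 3) = (2/5)(3/4)(2/3)(1/2) = 1/10; P(data | r = 4) = (1/5)(4/4)(3/3)(2/2) = 1/5.
Weighting by the prior gives 1/3 · 0 = 0, 1/3 · 1/10 = 1/30, 1/3 · 1/5 = 1/15; these sum to 1/10.
Hence P(r = 4 | data) = (1/15) / (1/10) = 2/3.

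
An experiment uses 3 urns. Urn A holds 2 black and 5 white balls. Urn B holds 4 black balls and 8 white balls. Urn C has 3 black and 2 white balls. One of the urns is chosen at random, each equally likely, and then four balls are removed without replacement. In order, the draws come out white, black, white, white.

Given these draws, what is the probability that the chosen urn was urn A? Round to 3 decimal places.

0.558

Compute the likelihood of the observed sequence for each case: P(data | urn A) = (5/7)(2/6)(4/5)(3/4) = 0.14286; P(data | urn B) = (8/12)(4/11)(7/10)(6/9) = 0.11313; P(data | urn C) = (2/5)(3/4)(1/3)(0/2) = 0.
The prior-weighted likelihoods are 1/3 · 0.14286 = 0.047619, 1/3 · 0.11313 = 0.03771, 1/3 · 0 = 0; summing to 0.085329.
By Bayes' rule, P(urn A | data) = (0.047619) / (0.085329) = 0.55806.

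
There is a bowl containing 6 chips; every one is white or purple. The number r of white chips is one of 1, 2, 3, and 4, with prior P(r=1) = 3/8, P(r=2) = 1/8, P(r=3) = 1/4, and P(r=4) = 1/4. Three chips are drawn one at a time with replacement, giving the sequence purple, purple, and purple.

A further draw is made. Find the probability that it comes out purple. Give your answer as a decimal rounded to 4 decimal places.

0.7613

The likelihood of the observed sequence under each hypothesis: P(data | r = 1) = (5/6)(5/6)(5/6) = 0.5787; P(data | r = 2) = (4/6)(4/6)(4/6) = 0.2963; P(data | r = 3) = (3/6)(3/6)(3/6) = 0.125; P(data | r = 4) = (2/6)(2/6)(2/6) = 0.037037.
The prior-weighted likelihoods are 3/8 · 0.5787 = 0.21701, 1/8 · 0.2963 = 0.037037, 1/4 · 0.125 = 0.03125, 1/4 · 0.037037 = 0.0092593; these sum to 0.29456.
Dividing through by the total gives posterior P(r = 1 | data) = 0.73674, P(r = 2 | data) = 0.12574, P(r = 3 | data) = 0.10609, P(r = 4 | data) = 0.031434.
So P(purple next | data) = Σ P(purple next | H) P(H | data) = (5/6)(0.73674) + (2/3)(0.12574) + (1/2)(0.10609) + (1/3)(0.031434) = 0.7613.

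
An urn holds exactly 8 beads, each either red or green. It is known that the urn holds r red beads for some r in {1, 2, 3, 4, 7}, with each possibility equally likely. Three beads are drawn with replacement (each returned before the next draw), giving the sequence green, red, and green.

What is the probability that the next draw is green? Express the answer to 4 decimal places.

0.6615

Under each hypothesis, the probability of the observed sequence is: P(data | r = 1) = (7/8)(1/8)(7/8) = 0.095703; P(data | r = 2) = (6/8)(2/8)(6/8) = 0.14062; P(data | r = 3) = (5/8)(3/8)(5/8) = 0.14648; P(data | r = 4) = (4/8)(4/8)(4/8) = 0.125; P(data | r = 7) = (1/8)(7/8)(1/8) = 0.013672.
Weighting by the prior gives 1/5 · 0.095703 = 0.019141, 1/5 · 0.14062 = 0.028125, 1/5 · 0.14648 = 0.029297, 1/5 · 0.125 = 0.025, 1/5 · 0.013672 = 0.0027344; summing to 0.1043.
Normalising, the posterior is P(r = 1 | data) = 0.18352, P(r = 2 | data) = 0.26966, P(r = 3 | data) = 0.2809, P(r = 4 | data) = 0.2397, P(r = 7 | data) = 0.026217.
Averaging over the posterior, P(green next | data) = (7/8)(0.18352) + (3/4)(0.26966) + (5/8)(0.2809) + (1/2)(0.2397) + (1/8)(0.026217) = 0.66152.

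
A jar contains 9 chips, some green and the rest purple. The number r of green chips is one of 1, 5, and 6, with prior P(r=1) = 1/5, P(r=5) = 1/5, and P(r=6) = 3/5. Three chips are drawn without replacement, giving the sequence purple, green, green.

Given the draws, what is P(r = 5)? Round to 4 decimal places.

Compute the likelihood of the observed sequence for each case: P(data | r = 1) = (8/9)(1/8)(0/7) = 0; P(data | r = 5) = (4/9)(5/8)(4/7) = 10/63; P(data | r = 6) = (3/9)(6/8)(5/7) = 5/28.
The prior-weighted likelihoods are 1/5 · 0 = 0, 1/5 · 10/63 = 2/63, 3/5 · 5/28 = 3/28; these sum to 5/36.
So P(r = 5 | data) = (2/63) / (5/36) = 8/35.

0.2286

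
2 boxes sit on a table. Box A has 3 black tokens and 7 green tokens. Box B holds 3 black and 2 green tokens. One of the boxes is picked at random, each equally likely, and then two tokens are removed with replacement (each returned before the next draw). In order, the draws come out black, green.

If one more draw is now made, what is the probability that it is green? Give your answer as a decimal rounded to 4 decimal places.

For each hypothesis, P(data | H) works out to: P(data | box A) = (3/10)(7/10) = 21/100; P(data | box B) = (3/5)(2/5) = 6/25.
Weighting by the prior gives 1/2 · 21/100 = 21/200, 1/2 · 6/25 = 3/25; summing to 9/40.
The posterior is then P(box A | data) = 7/15, P(box B | data) = 8/15.
So P(green next | data) = Σ P(green next | H) P(H | data) = (7/10)(7/15) + (2/5)(8/15) = 27/50.

0.5400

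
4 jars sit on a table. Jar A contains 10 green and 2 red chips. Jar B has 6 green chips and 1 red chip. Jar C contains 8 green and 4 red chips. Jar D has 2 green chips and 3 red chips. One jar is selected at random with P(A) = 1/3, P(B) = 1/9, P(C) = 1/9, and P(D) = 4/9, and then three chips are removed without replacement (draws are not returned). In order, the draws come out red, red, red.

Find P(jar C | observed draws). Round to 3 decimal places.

0.043

Compute the likelihood of the observed sequence for each case: P(data | jar A) = (2/12)(1/11)(0/10) = 0; P(data | jar B) = (1/7)(0/6) = 0; P(data | jar C) = (4/12)(3/11)(2/10) = 1/55; P(data | jar D) = (3/5)(2/4)(1/3) = 1/10.
Multiplying each by its prior: 1/3 · 0 = 0, 1/9 · 0 = 0, 1/9 · 1/55 = 1/495, 4/9 · 1/10 = 2/45; summing to 23/495.
So P(jar C | data) = (1/495) / (23/495) = 1/23.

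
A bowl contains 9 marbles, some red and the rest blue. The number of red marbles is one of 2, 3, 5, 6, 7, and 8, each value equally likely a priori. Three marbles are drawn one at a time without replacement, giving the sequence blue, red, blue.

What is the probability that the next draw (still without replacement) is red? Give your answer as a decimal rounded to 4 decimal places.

0.4507

The likelihood of the observed sequence under each hypothesis: P(data | r = 2) = (7/9)(2/8)(6/7) = 1/6; P(data | r = 3) = (6/9)(3/8)(5/7) = 5/28; P(data | r = 5) = (4/9)(5/8)(3/7) = 5/42; P(data | r = 6) = (3/9)(6/8)(2/7) = 1/14; P(data | r = 7) = (2/9)(7/8)(1/7) = 1/36; P(data | r = 8) = (1/9)(8/8)(0/7) = 0.
Weighting by the prior gives 1/6 · 1/6 = 1/36, 1/6 · 5/28 = 5/168, 1/6 · 5/42 = 5/252, 1/6 · 1/14 = 1/84, 1/6 · 1/36 = 1/216, 1/6 · 0 = 0; these sum to 71/756.
Normalising, the posterior is P(r = 2 | data) = 21/71, P(r = 3 | data) = 45/142, P(r = 5 | data) = 15/71, P(r = 6 | data) = 9/71, P(r = 7 | data) = 7/142, P(r = 8 | data) = 0.
The predictive probability is P(red next | data) = (1/6)(21/71) + (1/3)(45/142) + (2/3)(15/71) + (5/6)(9/71) + (1)(7/142) = 32/71.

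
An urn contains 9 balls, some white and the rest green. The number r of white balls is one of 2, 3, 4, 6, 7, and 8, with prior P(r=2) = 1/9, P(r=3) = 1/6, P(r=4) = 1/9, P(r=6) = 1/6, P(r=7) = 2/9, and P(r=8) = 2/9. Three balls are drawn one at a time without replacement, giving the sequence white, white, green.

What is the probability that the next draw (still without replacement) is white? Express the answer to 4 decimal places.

0.6832

For each hypothesis, P(data | H) works out to: P(data | r = 2) = (2/9)(1/8)(7/7) = 0.027778; P(data | r = 3) = (3/9)(2/8)(6/7) = 0.071429; P(data | r = 4) = (4/9)(3/8)(5/7) = 0.11905; P(data | r = 6) = (6/9)(5/8)(3/7) = 0.17857; P(data | r = 7) = (7/9)(6/8)(2/7) = 0.16667; P(data | r = 8) = (8/9)(7/8)(1/7) = 0.11111.
The prior-weighted likelihoods are 1/9 · 0.027778 = 0.0030864, 1/6 · 0.071429 = 0.011905, 1/9 · 0.11905 = 0.013228, 1/6 · 0.17857 = 0.029762, 2/9 · 0.16667 = 0.037037, 2/9 · 0.11111 = 0.024691; summing to 0.11971.
Normalising, the posterior is P(r = 2 | data) = 0.025783, P(r = 3 | data) = 0.099448, P(r = 4 | data) = 0.1105, P(r = 6 | data) = 0.24862, P(r = 7 | data) = 0.30939, P(r = 8 | data) = 0.20626.
The predictive probability is P(white next | data) = (0)(0.025783) + (1/6)(0.099448) + (1/3)(0.1105) + (2/3)(0.24862) + (5/6)(0.30939) + (1)(0.20626) = 0.68324.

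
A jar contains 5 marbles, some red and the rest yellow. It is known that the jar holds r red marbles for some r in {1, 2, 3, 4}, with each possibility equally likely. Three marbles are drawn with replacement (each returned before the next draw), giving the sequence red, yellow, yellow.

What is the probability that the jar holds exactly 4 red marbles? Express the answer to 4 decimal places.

The likelihood of the observed sequence under each hypothesis: P(data | r = 1) = (1/5)(4/5)(4/5) = 16/125; P(data | r = 2) = (2/5)(3/5)(3/5) = 18/125; P(data | r = 3) = (3/5)(2/5)(2/5) = 12/125; P(data | r = 4) = (4/5)(1/5)(1/5) = 4/125.
Multiplying each by its prior: 1/4 · 16/125 = 4/125, 1/4 · 18/125 = 9/250, 1/4 · 12/125 = 3/125, 1/4 · 4/125 = 1/125; these sum to 1/10.
Hence P(r = 4 | data) = (1/125) / (1/10) = 2/25.

0.0800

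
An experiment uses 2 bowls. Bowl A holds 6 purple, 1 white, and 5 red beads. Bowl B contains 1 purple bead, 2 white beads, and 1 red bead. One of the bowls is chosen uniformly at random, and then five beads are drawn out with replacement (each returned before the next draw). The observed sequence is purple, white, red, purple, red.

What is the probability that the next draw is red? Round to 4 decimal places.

0.3582

Compute the likelihood of the observed sequence for each case: P(data | bowl A) = (6/12)(1/12)(5/12)(6/12)(5/12) = 0.0036169; P(data | bowl B) = (1/4)(2/4)(1/4)(1/4)(1/4) = 0.0019531.
Weighting by the prior gives 1/2 · 0.0036169 = 0.0018084, 1/2 · 0.0019531 = 0.00097656; summing to 0.002785.
The posterior is then P(bowl A | data) = 0.64935, P(bowl B | data) = 0.35065.
So P(red next | data) = Σ P(red next | H) P(H | data) = (5/12)(0.64935) + (1/4)(0.35065) = 0.35823.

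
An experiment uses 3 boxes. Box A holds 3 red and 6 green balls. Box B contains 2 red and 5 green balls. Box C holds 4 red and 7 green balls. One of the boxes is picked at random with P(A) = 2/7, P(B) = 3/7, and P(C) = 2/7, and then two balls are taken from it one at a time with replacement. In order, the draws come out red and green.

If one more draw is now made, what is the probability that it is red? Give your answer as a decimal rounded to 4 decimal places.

0.3234

Compute the likelihood of the observed sequence for each case: P(data | box A) = (3/9)(6/9) = 0.22222; P(data | box B) = (2/7)(5/7) = 0.20408; P(data | box C) = (4/11)(7/11) = 0.2314.
Multiplying each by its prior: 2/7 · 0.22222 = 0.063492, 3/7 · 0.20408 = 0.087464, 2/7 · 0.2314 = 0.066116; with total 0.21707.
The posterior is then P(box A | data) = 0.29249, P(box B | data) = 0.40293, P(box C | data) = 0.30458.
So P(red next | data) = Σ P(red next | H) P(H | data) = (1/3)(0.29249) + (2/7)(0.40293) + (4/11)(0.30458) = 0.32338.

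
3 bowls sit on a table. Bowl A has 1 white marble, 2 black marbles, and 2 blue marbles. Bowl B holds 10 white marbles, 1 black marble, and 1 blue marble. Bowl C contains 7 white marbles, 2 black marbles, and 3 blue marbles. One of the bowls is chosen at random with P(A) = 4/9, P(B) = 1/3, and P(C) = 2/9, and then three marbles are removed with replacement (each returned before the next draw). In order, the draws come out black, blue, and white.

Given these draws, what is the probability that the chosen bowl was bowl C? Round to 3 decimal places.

0.251

For each hypothesis, P(data | H) works out to: P(data | bowl A) = (2/5)(2/5)(1/5) = 0.032; P(data | bowl B) = (1/12)(1/12)(10/12) = 0.005787; P(data | bowl C) = (2/12)(3/12)(7/12) = 0.024306.
The prior-weighted likelihoods are 4/9 · 0.032 = 0.014222, 1/3 · 0.005787 = 0.001929, 2/9 · 0.024306 = 0.0054012; summing to 0.021552.
Therefore the posterior P(bowl C | data) = (0.0054012) / (0.021552) = 0.25061.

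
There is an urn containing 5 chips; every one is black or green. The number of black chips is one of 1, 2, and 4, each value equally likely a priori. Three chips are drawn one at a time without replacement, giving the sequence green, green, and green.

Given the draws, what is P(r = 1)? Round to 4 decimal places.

0.8000

For each hypothesis, P(data | H) works out to: P(data | r = 1) = (4/5)(3/4)(2/3) = 2/5; P(data | r = 2) = (3/5)(2/4)(1/3) = 1/10; P(data | r = 4) = (1/5)(0/4) = 0.
Multiplying each by its prior: 1/3 · 2/5 = 2/15, 1/3 · 1/10 = 1/30, 1/3 · 0 = 0; with total 1/6.
Therefore the posterior P(r = 1 | data) = (2/15) / (1/6) = 4/5.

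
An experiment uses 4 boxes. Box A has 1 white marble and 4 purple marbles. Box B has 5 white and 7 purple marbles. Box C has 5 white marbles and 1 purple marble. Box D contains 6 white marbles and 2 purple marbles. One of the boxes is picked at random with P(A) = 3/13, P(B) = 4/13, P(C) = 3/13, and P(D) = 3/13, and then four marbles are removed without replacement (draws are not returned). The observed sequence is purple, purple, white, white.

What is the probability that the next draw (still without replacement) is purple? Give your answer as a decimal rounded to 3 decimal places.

For each hypothesis, P(data | H) works out to: P(data | box A) = (4/5)(3/4)(1/3)(0/2) = 0; P(data | box B) = (7/12)(6/11)(5/10)(4/9) = 0.070707; P(data | box C) = (1/6)(0/5) = 0; P(data | box D) = (2/8)(1/7)(6/6)(5/5) = 0.035714.
Multiplying each by its prior: 3/13 · 0 = 0, 4/13 · 0.070707 = 0.021756, 3/13 · 0 = 0, 3/13 · 0.035714 = 0.0082418; these sum to 0.029998.
Normalising, the posterior is P(box A | data) = 0, P(box B | data) = 0.72525, P(box C | data) = 0, P(box D | data) = 0.27475.
Averaging over the posterior, P(purple next | data) = (5/8)(0.72525) + (0)(0.27475) = 0.45328.

0.453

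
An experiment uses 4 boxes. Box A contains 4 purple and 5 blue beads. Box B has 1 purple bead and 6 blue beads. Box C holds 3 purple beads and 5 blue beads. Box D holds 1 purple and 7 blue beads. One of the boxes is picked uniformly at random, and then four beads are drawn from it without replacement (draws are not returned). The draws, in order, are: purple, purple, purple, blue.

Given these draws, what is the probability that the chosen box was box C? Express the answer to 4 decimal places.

The likelihood of the observed sequence under each hypothesis: P(data | box A) = (4/9)(3/8)(2/7)(5/6) = 0.039683; P(data | box B) = (1/7)(0/6) = 0; P(data | box C) = (3/8)(2/7)(1/6)(5/5) = 0.017857; P(data | box D) = (1/8)(0/7) = 0.
Multiplying each by its prior: 1/4 · 0.039683 = 0.0099206, 1/4 · 0 = 0, 1/4 · 0.017857 = 0.0044643, 1/4 · 0 = 0; these sum to 0.014385.
Hence P(box C | data) = (0.0044643) / (0.014385) = 0.31034.

0.3103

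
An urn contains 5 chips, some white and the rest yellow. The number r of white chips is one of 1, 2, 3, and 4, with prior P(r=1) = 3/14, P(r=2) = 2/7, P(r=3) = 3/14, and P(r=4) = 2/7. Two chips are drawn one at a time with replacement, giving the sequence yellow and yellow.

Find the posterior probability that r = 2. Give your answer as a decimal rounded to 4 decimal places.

The likelihood of the observed sequence under each hypothesis: P(data | r = 1) = (4/5)(4/5) = 16/25; P(data | r = 2) = (3/5)(3/5) = 9/25; P(data | r = 3) = (2/5)(2/5) = 4/25; P(data | r = 4) = (1/5)(1/5) = 1/25.
The prior-weighted likelihoods are 3/14 · 16/25 = 24/175, 2/7 · 9/25 = 18/175, 3/14 · 4/25 = 6/175, 2/7 · 1/25 = 2/175; with total 2/7.
Hence P(r = 2 | data) = (18/175) / (2/7) = 9/25.

0.3600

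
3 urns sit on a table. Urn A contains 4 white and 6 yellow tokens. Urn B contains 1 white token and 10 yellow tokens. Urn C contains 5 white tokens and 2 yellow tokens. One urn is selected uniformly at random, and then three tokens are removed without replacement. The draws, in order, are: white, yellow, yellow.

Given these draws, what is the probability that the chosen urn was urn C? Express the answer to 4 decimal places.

0.1560

The likelihood of the observed sequence under each hypothesis: P(data | urn A) = (4/10)(6/9)(5/8) = 1/6; P(data | urn B) = (1/11)(10/10)(9/9) = 1/11; P(data | urn C) = (5/7)(2/6)(1/5) = 1/21.
The prior-weighted likelihoods are 1/3 · 1/6 = 1/18, 1/3 · 1/11 = 1/33, 1/3 · 1/21 = 1/63; these sum to 47/462.
Hence P(urn C | data) = (1/63) / (47/462) = 22/141.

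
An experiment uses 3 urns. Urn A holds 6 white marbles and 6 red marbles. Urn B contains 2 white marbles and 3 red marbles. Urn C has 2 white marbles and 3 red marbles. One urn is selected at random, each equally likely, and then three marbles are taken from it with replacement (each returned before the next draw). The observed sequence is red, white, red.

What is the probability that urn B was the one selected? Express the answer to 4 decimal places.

For each hypothesis, P(data | H) works out to: P(data | urn A) = (6/12)(6/12)(6/12) = 0.125; P(data | urn B) = (3/5)(2/5)(3/5) = 0.144; P(data | urn C) = (3/5)(2/5)(3/5) = 0.144.
The prior-weighted likelihoods are 1/3 · 0.125 = 0.041667, 1/3 · 0.144 = 0.048, 1/3 · 0.144 = 0.048; summing to 0.13767.
Hence P(urn B | data) = (0.048) / (0.13767) = 0.34867.

0.3487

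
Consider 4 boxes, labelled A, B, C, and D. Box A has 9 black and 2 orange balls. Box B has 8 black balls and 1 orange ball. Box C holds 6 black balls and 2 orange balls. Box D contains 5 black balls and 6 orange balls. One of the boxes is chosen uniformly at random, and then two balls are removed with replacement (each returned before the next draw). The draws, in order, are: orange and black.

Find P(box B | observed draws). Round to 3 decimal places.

0.145

The likelihood of the observed sequence under each hypothesis: P(data | box A) = (2/11)(9/11) = 0.14876; P(data | box B) = (1/9)(8/9) = 0.098765; P(data | box C) = (2/8)(6/8) = 0.1875; P(data | box D) = (6/11)(5/11) = 0.24793.
Weighting by the prior gives 1/4 · 0.14876 = 0.03719, 1/4 · 0.098765 = 0.024691, 1/4 · 0.1875 = 0.046875, 1/4 · 0.24793 = 0.061983; these sum to 0.17074.
Hence P(box B | data) = (0.024691) / (0.17074) = 0.14461.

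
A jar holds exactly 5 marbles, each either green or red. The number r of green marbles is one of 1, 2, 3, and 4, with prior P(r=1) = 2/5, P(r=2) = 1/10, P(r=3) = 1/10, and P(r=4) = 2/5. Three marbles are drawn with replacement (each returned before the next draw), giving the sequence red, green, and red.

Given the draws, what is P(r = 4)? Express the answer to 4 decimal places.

The likelihood of the observed sequence under each hypothesis: P(data | r = 1) = (4/5)(1/5)(4/5) = 16/125; P(data | r = 2) = (3/5)(2/5)(3/5) = 18/125; P(data | r = 3) = (2/5)(3/5)(2/5) = 12/125; P(data | r = 4) = (1/5)(4/5)(1/5) = 4/125.
Weighting by the prior gives 2/5 · 16/125 = 32/625, 1/10 · 18/125 = 9/625, 1/10 · 12/125 = 6/625, 2/5 · 4/125 = 8/625; summing to 11/125.
Therefore the posterior P(r = 4 | data) = (8/625) / (11/125) = 8/55.

0.1455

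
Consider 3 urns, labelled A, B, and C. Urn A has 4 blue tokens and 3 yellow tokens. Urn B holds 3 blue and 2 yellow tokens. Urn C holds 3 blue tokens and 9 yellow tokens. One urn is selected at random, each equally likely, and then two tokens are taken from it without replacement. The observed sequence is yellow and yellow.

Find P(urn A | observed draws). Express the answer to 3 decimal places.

The likelihood of the observed sequence under each hypothesis: P(data | urn A) = (3/7)(2/6) = 0.14286; P(data | urn B) = (2/5)(1/4) = 0.1; P(data | urn C) = (9/12)(8/11) = 0.54545.
Weighting by the prior gives 1/3 · 0.14286 = 0.047619, 1/3 · 0.1 = 0.033333, 1/3 · 0.54545 = 0.18182; summing to 0.26277.
So P(urn A | data) = (0.047619) / (0.26277) = 0.18122.

0.181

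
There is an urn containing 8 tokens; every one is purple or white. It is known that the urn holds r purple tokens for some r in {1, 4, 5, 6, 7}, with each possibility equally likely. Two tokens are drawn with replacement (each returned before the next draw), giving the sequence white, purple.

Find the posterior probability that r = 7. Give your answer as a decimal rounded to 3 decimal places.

0.123

For each hypothesis, P(data | H) works out to: P(data | r = 1) = (7/8)(1/8) = 7/64; P(data | r = 4) = (4/8)(4/8) = 1/4; P(data | r = 5) = (3/8)(5/8) = 15/64; P(data | r = 6) = (2/8)(6/8) = 3/16; P(data | r = 7) = (1/8)(7/8) = 7/64.
Multiplying each by its prior: 1/5 · 7/64 = 7/320, 1/5 · 1/4 = 1/20, 1/5 · 15/64 = 3/64, 1/5 · 3/16 = 3/80, 1/5 · 7/64 = 7/320; these sum to 57/320.
So P(r = 7 | data) = (7/320) / (57/320) = 7/57.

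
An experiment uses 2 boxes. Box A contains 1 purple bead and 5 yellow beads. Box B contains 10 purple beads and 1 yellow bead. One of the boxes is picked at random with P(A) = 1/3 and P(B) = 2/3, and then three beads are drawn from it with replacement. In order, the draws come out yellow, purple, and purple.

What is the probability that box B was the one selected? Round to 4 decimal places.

For each hypothesis, P(data | H) works out to: P(data | box A) = (5/6)(1/6)(1/6) = 0.023148; P(data | box B) = (1/11)(10/11)(10/11) = 0.075131.
Weighting by the prior gives 1/3 · 0.023148 = 0.007716, 2/3 · 0.075131 = 0.050088; summing to 0.057804.
So P(box B | data) = (0.050088) / (0.057804) = 0.86651.

0.8665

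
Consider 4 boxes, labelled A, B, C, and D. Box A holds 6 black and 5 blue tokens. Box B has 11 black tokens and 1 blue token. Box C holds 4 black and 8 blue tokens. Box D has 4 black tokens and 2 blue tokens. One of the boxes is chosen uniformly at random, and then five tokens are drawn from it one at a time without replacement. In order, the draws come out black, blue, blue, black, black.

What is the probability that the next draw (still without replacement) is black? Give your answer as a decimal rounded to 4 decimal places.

The likelihood of the observed sequence under each hypothesis: P(data | box A) = (6/11)(5/10)(4/9)(5/8)(4/7) = 0.04329; P(data | box B) = (11/12)(1/11)(0/10) = 0; P(data | box C) = (4/12)(8/11)(7/10)(3/9)(2/8) = 0.014141; P(data | box D) = (4/6)(2/5)(1/4)(3/3)(2/2) = 0.066667.
Weighting by the prior gives 1/4 · 0.04329 = 0.010823, 1/4 · 0 = 0, 1/4 · 0.014141 = 0.0035354, 1/4 · 0.066667 = 0.016667; these sum to 0.031025.
The posterior is then P(box A | data) = 0.34884, P(box B | data) = 0, P(box C | data) = 0.11395, P(box D | data) = 0.53721.
The predictive probability is P(black next | data) = (1/2)(0.34884) + (1/7)(0.11395) + (1)(0.53721) = 0.72791.

0.7279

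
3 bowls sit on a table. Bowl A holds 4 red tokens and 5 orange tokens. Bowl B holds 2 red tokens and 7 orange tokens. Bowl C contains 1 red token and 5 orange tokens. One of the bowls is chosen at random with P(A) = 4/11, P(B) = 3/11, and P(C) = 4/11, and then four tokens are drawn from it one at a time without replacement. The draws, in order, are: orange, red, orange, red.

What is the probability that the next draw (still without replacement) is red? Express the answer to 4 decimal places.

The likelihood of the observed sequence under each hypothesis: P(data | bowl A) = (5/9)(4/8)(4/7)(3/6) = 0.079365; P(data | bowl B) = (7/9)(2/8)(6/7)(1/6) = 0.027778; P(data | bowl C) = (5/6)(1/5)(4/4)(0/3) = 0.
The prior-weighted likelihoods are 4/11 · 0.079365 = 0.02886, 3/11 · 0.027778 = 0.0075758, 4/11 · 0 = 0; these sum to 0.036436.
Dividing through by the total gives posterior P(bowl A | data) = 0.79208, P(bowl B | data) = 0.20792, P(bowl C | data) = 0.
Averaging over the posterior, P(red next | data) = (2/5)(0.79208) + (0)(0.20792) = 0.31683.

0.3168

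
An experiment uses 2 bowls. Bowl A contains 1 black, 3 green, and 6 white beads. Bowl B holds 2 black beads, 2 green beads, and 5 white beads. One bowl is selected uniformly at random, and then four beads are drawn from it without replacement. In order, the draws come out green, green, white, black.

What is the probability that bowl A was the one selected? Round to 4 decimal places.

For each hypothesis, P(data | H) works out to: P(data | bowl A) = (3/10)(2/9)(6/8)(1/7) = 0.0071429; P(data | bowl B) = (2/9)(1/8)(5/7)(2/6) = 0.0066138.
The prior-weighted likelihoods are 1/2 · 0.0071429 = 0.0035714, 1/2 · 0.0066138 = 0.0033069; with total 0.0068783.
By Bayes' rule, P(bowl A | data) = (0.0035714) / (0.0068783) = 0.51923.

0.5192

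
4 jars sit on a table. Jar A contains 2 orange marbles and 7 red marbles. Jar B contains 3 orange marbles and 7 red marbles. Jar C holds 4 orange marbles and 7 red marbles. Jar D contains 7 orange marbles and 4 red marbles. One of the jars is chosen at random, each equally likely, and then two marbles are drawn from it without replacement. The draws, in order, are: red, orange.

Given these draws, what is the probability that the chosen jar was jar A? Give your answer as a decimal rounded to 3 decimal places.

0.208

For each hypothesis, P(data | H) works out to: P(data | jar A) = (7/9)(2/8) = 0.19444; P(data | jar B) = (7/10)(3/9) = 0.23333; P(data | jar C) = (7/11)(4/10) = 0.25455; P(data | jar D) = (4/11)(7/10) = 0.25455.
The prior-weighted likelihoods are 1/4 · 0.19444 = 0.048611, 1/4 · 0.23333 = 0.058333, 1/4 · 0.25455 = 0.063636, 1/4 · 0.25455 = 0.063636; these sum to 0.23422.
So P(jar A | data) = (0.048611) / (0.23422) = 0.20755.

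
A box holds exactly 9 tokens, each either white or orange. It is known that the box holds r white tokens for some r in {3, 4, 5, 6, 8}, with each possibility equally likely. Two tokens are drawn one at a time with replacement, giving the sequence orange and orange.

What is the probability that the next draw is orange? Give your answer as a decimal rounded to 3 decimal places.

The likelihood of the observed sequence under each hypothesis: P(data | r = 3) = (6/9)(6/9) = 4/9; P(data | r = 4) = (5/9)(5/9) = 25/81; P(data | r = 5) = (4/9)(4/9) = 16/81; P(data | r = 6) = (3/9)(3/9) = 1/9; P(data | r = 8) = (1/9)(1/9) = 1/81.
Multiplying each by its prior: 1/5 · 4/9 = 4/45, 1/5 · 25/81 = 5/81, 1/5 · 16/81 = 16/405, 1/5 · 1/9 = 1/45, 1/5 · 1/81 = 1/405; these sum to 29/135.
Dividing through by the total gives posterior P(r = 3 | data) = 12/29, P(r = 4 | data) = 25/87, P(r = 5 | data) = 16/87, P(r = 6 | data) = 3/29, P(r = 8 | data) = 1/87.
Averaging over the posterior, P(orange next | data) = (2/3)(12/29) + (5/9)(25/87) + (4/9)(16/87) + (1/3)(3/29) + (1/9)(1/87) = 433/783.

0.553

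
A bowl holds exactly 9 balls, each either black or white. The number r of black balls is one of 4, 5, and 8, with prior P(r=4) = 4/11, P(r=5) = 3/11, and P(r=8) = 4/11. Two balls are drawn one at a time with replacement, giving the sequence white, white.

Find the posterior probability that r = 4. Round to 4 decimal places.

0.6579

For each hypothesis, P(data | H) works out to: P(data | r = 4) = (5/9)(5/9) = 25/81; P(data | r = 5) = (4/9)(4/9) = 16/81; P(data | r = 8) = (1/9)(1/9) = 1/81.
Multiplying each by its prior: 4/11 · 25/81 = 100/891, 3/11 · 16/81 = 16/297, 4/11 · 1/81 = 4/891; summing to 152/891.
So P(r = 4 | data) = (100/891) / (152/891) = 25/38.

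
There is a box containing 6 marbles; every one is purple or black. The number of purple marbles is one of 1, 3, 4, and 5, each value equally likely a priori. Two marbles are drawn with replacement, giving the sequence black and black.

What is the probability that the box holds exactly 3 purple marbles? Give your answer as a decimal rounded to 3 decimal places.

Under each hypothesis, the probability of the observed sequence is: P(data | r = 1) = (5/6)(5/6) = 25/36; P(data | r = 3) = (3/6)(3/6) = 1/4; P(data | r = 4) = (2/6)(2/6) = 1/9; P(data | r = 5) = (1/6)(1/6) = 1/36.
Weighting by the prior gives 1/4 · 25/36 = 25/144, 1/4 · 1/4 = 1/16, 1/4 · 1/9 = 1/36, 1/4 · 1/36 = 1/144; summing to 13/48.
So P(r = 3 | data) = (1/16) / (13/48) = 3/13.

0.231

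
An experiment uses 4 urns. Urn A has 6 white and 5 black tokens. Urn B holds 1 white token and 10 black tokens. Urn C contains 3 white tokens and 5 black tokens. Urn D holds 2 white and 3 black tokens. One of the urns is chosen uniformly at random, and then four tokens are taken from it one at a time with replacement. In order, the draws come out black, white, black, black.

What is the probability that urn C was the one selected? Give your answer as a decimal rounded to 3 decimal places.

0.308

The likelihood of the observed sequence under each hypothesis: P(data | urn A) = (5/11)(6/11)(5/11)(5/11) = 0.051226; P(data | urn B) = (10/11)(1/11)(10/11)(10/11) = 0.068301; P(data | urn C) = (5/8)(3/8)(5/8)(5/8) = 0.091553; P(data | urn D) = (3/5)(2/5)(3/5)(3/5) = 0.0864.
The prior-weighted likelihoods are 1/4 · 0.051226 = 0.012807, 1/4 · 0.068301 = 0.017075, 1/4 · 0.091553 = 0.022888, 1/4 · 0.0864 = 0.0216; these sum to 0.07437.
By Bayes' rule, P(urn C | data) = (0.022888) / (0.07437) = 0.30776.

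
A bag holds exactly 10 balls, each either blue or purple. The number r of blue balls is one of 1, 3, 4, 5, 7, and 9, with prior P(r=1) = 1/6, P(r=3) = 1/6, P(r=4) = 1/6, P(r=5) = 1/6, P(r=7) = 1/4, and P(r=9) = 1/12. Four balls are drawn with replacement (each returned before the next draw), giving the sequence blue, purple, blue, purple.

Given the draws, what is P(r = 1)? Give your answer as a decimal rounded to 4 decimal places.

0.0334

The likelihood of the observed sequence under each hypothesis: P(data | r = 1) = (1/10)(9/10)(1/10)(9/10) = 0.0081; P(data | r = 3) = (3/10)(7/10)(3/10)(7/10) = 0.0441; P(data | r = 4) = (4/10)(6/10)(4/10)(6/10) = 0.0576; P(data | r = 5) = (5/10)(5/10)(5/10)(5/10) = 0.0625; P(data | r = 7) = (7/10)(3/10)(7/10)(3/10) = 0.0441; P(data | r = 9) = (9/10)(1/10)(9/10)(1/10) = 0.0081.
Multiplying each by its prior: 1/6 · 0.0081 = 0.00135, 1/6 · 0.0441 = 0.00735, 1/6 · 0.0576 = 0.0096, 1/6 · 0.0625 = 0.010417, 1/4 · 0.0441 = 0.011025, 1/12 · 0.0081 = 0.000675; these sum to 0.040417.
Hence P(r = 1 | data) = (0.00135) / (0.040417) = 0.033402.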